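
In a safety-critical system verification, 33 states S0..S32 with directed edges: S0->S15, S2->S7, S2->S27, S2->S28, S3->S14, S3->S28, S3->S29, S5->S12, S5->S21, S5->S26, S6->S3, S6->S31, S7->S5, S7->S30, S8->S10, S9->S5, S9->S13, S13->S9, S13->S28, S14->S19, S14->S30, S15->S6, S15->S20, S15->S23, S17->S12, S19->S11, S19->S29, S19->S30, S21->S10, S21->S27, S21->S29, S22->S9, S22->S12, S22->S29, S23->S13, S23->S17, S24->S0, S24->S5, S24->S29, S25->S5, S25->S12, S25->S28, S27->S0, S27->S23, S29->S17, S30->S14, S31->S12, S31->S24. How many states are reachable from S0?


BFS from S0:
  layer 0: {S0}
  layer 1: {S15}
  layer 2: {S6, S20, S23}
  layer 3: {S3, S13, S17, S31}
  layer 4: {S9, S12, S14, S24, S28, S29}
  layer 5: {S5, S19, S30}
  layer 6: {S11, S21, S26}
  layer 7: {S10, S27}
Reachable set: {S0, S3, S5, S6, S9, S10, S11, S12, S13, S14, S15, S17, S19, S20, S21, S23, S24, S26, S27, S28, S29, S30, S31}
Count = 23

23


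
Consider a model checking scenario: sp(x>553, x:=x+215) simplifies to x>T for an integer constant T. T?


Formula: sp(P, x:=E) = exists old_x. (x = E[old_x/x]) AND P[old_x/x] (old_x is the value of x before the assignment; eliminate old_x by solving x = E[old_x/x] for old_x)
Step 1: Precondition P: x>553, i.e. old_x > 553
Step 2: Assignment gives x = old_x + 215, so old_x = x - 215
Step 3: Substitute into P: x - 215 > 553
Step 4: Simplify: x > 553+215 = 768

768


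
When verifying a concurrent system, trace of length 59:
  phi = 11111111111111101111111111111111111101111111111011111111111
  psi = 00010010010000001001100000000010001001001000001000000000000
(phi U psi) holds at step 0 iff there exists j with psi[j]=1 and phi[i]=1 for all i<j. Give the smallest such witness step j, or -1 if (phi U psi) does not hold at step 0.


(phi U psi) at 0: need smallest j with psi[j]=1 and phi[i]=1 for all i in [0,j).
Scan from step 0:
  step 0: phi=1, psi=0 -> continue
  step 1: phi=1, psi=0 -> continue
  step 2: phi=1, psi=0 -> continue
  step 3: psi=1 and phi held for [0,3) -> witness found
Witness step = 3

3


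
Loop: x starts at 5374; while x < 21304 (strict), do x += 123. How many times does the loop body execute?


Step 1: x goes from 5374 toward 21304 by 123; the body runs while x<21304, so iterations = ceil((bound-start)/step)
Step 2: Distance=15930
Step 3: ceil(15930/123)=130

130


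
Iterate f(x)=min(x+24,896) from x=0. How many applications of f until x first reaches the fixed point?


Step 1: x=0, cap=896, increment=24
Step 2: x grows by 24 each step until capped at 896; fixed point is x=896
Step 3: iterations = ceil(896/24) = 38

38


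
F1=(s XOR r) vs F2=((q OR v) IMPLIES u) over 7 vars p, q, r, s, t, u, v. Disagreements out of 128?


F1 = (s XOR r)
F2 = ((q OR v) IMPLIES u)
Evaluate both on each of 128 rows (bits = p,q,r,s,t,u,v):
  row 0 [0000000]: F1=0 F2=1 (differ) -> 1
  row 1 [0000001]: F1=0 F2=0 -> 0
  row 2 [0000010]: F1=0 F2=1 (differ) -> 1
  row 3 [0000011]: F1=0 F2=1 (differ) -> 1
  row 4 [0000100]: F1=0 F2=1 (differ) -> 1
  (every remaining row is evaluated the same way; all 128 results are listed next)
Full result column, 8 rows per line (p,q,r,s fixed per line; t,u,v runs 000..111 left to right):
  rows 0-7 [p,q,r,s=0000]: 10111011  (ones: 6)
  rows 8-15 [p,q,r,s=0001]: 01000100  (ones: 2)
  rows 16-23 [p,q,r,s=0010]: 01000100  (ones: 2)
  rows 24-31 [p,q,r,s=0011]: 10111011  (ones: 6)
  rows 32-39 [p,q,r,s=0100]: 00110011  (ones: 4)
  rows 40-47 [p,q,r,s=0101]: 11001100  (ones: 4)
  rows 48-55 [p,q,r,s=0110]: 11001100  (ones: 4)
  rows 56-63 [p,q,r,s=0111]: 00110011  (ones: 4)
  rows 64-71 [p,q,r,s=1000]: 10111011  (ones: 6)
  rows 72-79 [p,q,r,s=1001]: 01000100  (ones: 2)
  rows 80-87 [p,q,r,s=1010]: 01000100  (ones: 2)
  rows 88-95 [p,q,r,s=1011]: 10111011  (ones: 6)
  rows 96-103 [p,q,r,s=1100]: 00110011  (ones: 4)
  rows 104-111 [p,q,r,s=1101]: 11001100  (ones: 4)
  rows 112-119 [p,q,r,s=1110]: 11001100  (ones: 4)
  rows 120-127 [p,q,r,s=1111]: 00110011  (ones: 4)
Disagreements = 6+2+2+6+4+4+4+4+6+2+2+6+4+4+4+4 = 64

64


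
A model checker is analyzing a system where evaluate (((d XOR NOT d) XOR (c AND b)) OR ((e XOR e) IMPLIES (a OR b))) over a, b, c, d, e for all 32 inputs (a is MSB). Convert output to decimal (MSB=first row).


Formula: (((d XOR NOT d) XOR (c AND b)) OR ((e XOR e) IMPLIES (a OR b))) over a, b, c, d, e (32 rows)
Evaluate each row (bits = a,b,c,d,e, MSB first):
  row 0 [00000]: (((0 XOR NOT 0) XOR (0 AND 0)) OR ((0 XOR 0) IMPLIES (0 OR 0))) -> 1
  row 1 [00001]: (((0 XOR NOT 0) XOR (0 AND 0)) OR ((1 XOR 1) IMPLIES (0 OR 0))) -> 1
  row 2 [00010]: (((1 XOR NOT 1) XOR (0 AND 0)) OR ((0 XOR 0) IMPLIES (0 OR 0))) -> 1
  row 3 [00011]: (((1 XOR NOT 1) XOR (0 AND 0)) OR ((1 XOR 1) IMPLIES (0 OR 0))) -> 1
  row 4 [00100]: (((0 XOR NOT 0) XOR (1 AND 0)) OR ((0 XOR 0) IMPLIES (0 OR 0))) -> 1
  row 5 [00101]: (((0 XOR NOT 0) XOR (1 AND 0)) OR ((1 XOR 1) IMPLIES (0 OR 0))) -> 1
  row 6 [00110]: (((1 XOR NOT 1) XOR (1 AND 0)) OR ((0 XOR 0) IMPLIES (0 OR 0))) -> 1
  row 7 [00111]: (((1 XOR NOT 1) XOR (1 AND 0)) OR ((1 XOR 1) IMPLIES (0 OR 0))) -> 1
  row 8 [01000]: (((0 XOR NOT 0) XOR (0 AND 1)) OR ((0 XOR 0) IMPLIES (0 OR 1))) -> 1
  row 9 [01001]: (((0 XOR NOT 0) XOR (0 AND 1)) OR ((1 XOR 1) IMPLIES (0 OR 1))) -> 1
  row 10 [01010]: (((1 XOR NOT 1) XOR (0 AND 1)) OR ((0 XOR 0) IMPLIES (0 OR 1))) -> 1
  row 11 [01011]: (((1 XOR NOT 1) XOR (0 AND 1)) OR ((1 XOR 1) IMPLIES (0 OR 1))) -> 1
  row 12 [01100]: (((0 XOR NOT 0) XOR (1 AND 1)) OR ((0 XOR 0) IMPLIES (0 OR 1))) -> 1
  row 13 [01101]: (((0 XOR NOT 0) XOR (1 AND 1)) OR ((1 XOR 1) IMPLIES (0 OR 1))) -> 1
  row 14 [01110]: (((1 XOR NOT 1) XOR (1 AND 1)) OR ((0 XOR 0) IMPLIES (0 OR 1))) -> 1
  row 15 [01111]: (((1 XOR NOT 1) XOR (1 AND 1)) OR ((1 XOR 1) IMPLIES (0 OR 1))) -> 1
  row 16 [10000]: (((0 XOR NOT 0) XOR (0 AND 0)) OR ((0 XOR 0) IMPLIES (1 OR 0))) -> 1
  row 17 [10001]: (((0 XOR NOT 0) XOR (0 AND 0)) OR ((1 XOR 1) IMPLIES (1 OR 0))) -> 1
  row 18 [10010]: (((1 XOR NOT 1) XOR (0 AND 0)) OR ((0 XOR 0) IMPLIES (1 OR 0))) -> 1
  row 19 [10011]: (((1 XOR NOT 1) XOR (0 AND 0)) OR ((1 XOR 1) IMPLIES (1 OR 0))) -> 1
  row 20 [10100]: (((0 XOR NOT 0) XOR (1 AND 0)) OR ((0 XOR 0) IMPLIES (1 OR 0))) -> 1
  row 21 [10101]: (((0 XOR NOT 0) XOR (1 AND 0)) OR ((1 XOR 1) IMPLIES (1 OR 0))) -> 1
  row 22 [10110]: (((1 XOR NOT 1) XOR (1 AND 0)) OR ((0 XOR 0) IMPLIES (1 OR 0))) -> 1
  row 23 [10111]: (((1 XOR NOT 1) XOR (1 AND 0)) OR ((1 XOR 1) IMPLIES (1 OR 0))) -> 1
  row 24 [11000]: (((0 XOR NOT 0) XOR (0 AND 1)) OR ((0 XOR 0) IMPLIES (1 OR 1))) -> 1
  row 25 [11001]: (((0 XOR NOT 0) XOR (0 AND 1)) OR ((1 XOR 1) IMPLIES (1 OR 1))) -> 1
  row 26 [11010]: (((1 XOR NOT 1) XOR (0 AND 1)) OR ((0 XOR 0) IMPLIES (1 OR 1))) -> 1
  row 27 [11011]: (((1 XOR NOT 1) XOR (0 AND 1)) OR ((1 XOR 1) IMPLIES (1 OR 1))) -> 1
  row 28 [11100]: (((0 XOR NOT 0) XOR (1 AND 1)) OR ((0 XOR 0) IMPLIES (1 OR 1))) -> 1
  row 29 [11101]: (((0 XOR NOT 0) XOR (1 AND 1)) OR ((1 XOR 1) IMPLIES (1 OR 1))) -> 1
  row 30 [11110]: (((1 XOR NOT 1) XOR (1 AND 1)) OR ((0 XOR 0) IMPLIES (1 OR 1))) -> 1
  row 31 [11111]: (((1 XOR NOT 1) XOR (1 AND 1)) OR ((1 XOR 1) IMPLIES (1 OR 1))) -> 1
Full result column, 4 rows per line (a,b,c fixed per line; d,e runs 00..11 left to right):
  rows 0-3 [a,b,c=000]: 1111  = hex F
  rows 4-7 [a,b,c=001]: 1111  = hex F
  rows 8-11 [a,b,c=010]: 1111  = hex F
  rows 12-15 [a,b,c=011]: 1111  = hex F
  rows 16-19 [a,b,c=100]: 1111  = hex F
  rows 20-23 [a,b,c=101]: 1111  = hex F
  rows 24-27 [a,b,c=110]: 1111  = hex F
  rows 28-31 [a,b,c=111]: 1111  = hex F
Output column (row 0 .. row 31) = 11111111111111111111111111111111
Output column grouped in 4s = 1111 1111 1111 1111 1111 1111 1111 1111 = 0xFFFFFFFF
Convert to decimal digit by digit (value = value*16 + digit):
  F -> 15
  15*16 + 15 (F) = 255
  255*16 + 15 (F) = 4095
  4095*16 + 15 (F) = 65535
  65535*16 + 15 (F) = 1048575
  1048575*16 + 15 (F) = 16777215
  16777215*16 + 15 (F) = 268435455
  268435455*16 + 15 (F) = 4294967295
Decimal = 4294967295

4294967295


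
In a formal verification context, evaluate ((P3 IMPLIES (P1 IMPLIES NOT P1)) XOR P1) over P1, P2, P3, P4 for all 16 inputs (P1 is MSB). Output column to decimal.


Formula: ((P3 IMPLIES (P1 IMPLIES NOT P1)) XOR P1) over P1, P2, P3, P4 (16 rows)
Evaluate each row (bits = P1,P2,P3,P4, MSB first):
  row 0 [0000]: ((0 IMPLIES (0 IMPLIES NOT 0)) XOR 0) -> 1
  row 1 [0001]: ((0 IMPLIES (0 IMPLIES NOT 0)) XOR 0) -> 1
  row 2 [0010]: ((1 IMPLIES (0 IMPLIES NOT 0)) XOR 0) -> 1
  row 3 [0011]: ((1 IMPLIES (0 IMPLIES NOT 0)) XOR 0) -> 1
  row 4 [0100]: ((0 IMPLIES (0 IMPLIES NOT 0)) XOR 0) -> 1
  row 5 [0101]: ((0 IMPLIES (0 IMPLIES NOT 0)) XOR 0) -> 1
  row 6 [0110]: ((1 IMPLIES (0 IMPLIES NOT 0)) XOR 0) -> 1
  row 7 [0111]: ((1 IMPLIES (0 IMPLIES NOT 0)) XOR 0) -> 1
  row 8 [1000]: ((0 IMPLIES (1 IMPLIES NOT 1)) XOR 1) -> 0
  row 9 [1001]: ((0 IMPLIES (1 IMPLIES NOT 1)) XOR 1) -> 0
  row 10 [1010]: ((1 IMPLIES (1 IMPLIES NOT 1)) XOR 1) -> 1
  row 11 [1011]: ((1 IMPLIES (1 IMPLIES NOT 1)) XOR 1) -> 1
  row 12 [1100]: ((0 IMPLIES (1 IMPLIES NOT 1)) XOR 1) -> 0
  row 13 [1101]: ((0 IMPLIES (1 IMPLIES NOT 1)) XOR 1) -> 0
  row 14 [1110]: ((1 IMPLIES (1 IMPLIES NOT 1)) XOR 1) -> 1
  row 15 [1111]: ((1 IMPLIES (1 IMPLIES NOT 1)) XOR 1) -> 1
Full result column, 4 rows per line (P1,P2 fixed per line; P3,P4 runs 00..11 left to right):
  rows 0-3 [P1,P2=00]: 1111  = hex F
  rows 4-7 [P1,P2=01]: 1111  = hex F
  rows 8-11 [P1,P2=10]: 0011  = hex 3
  rows 12-15 [P1,P2=11]: 0011  = hex 3
Output column (row 0 .. row 15) = 1111111100110011
Output column grouped in 4s = 1111 1111 0011 0011 = 0xFF33
Convert to decimal digit by digit (value = value*16 + digit):
  F -> 15
  15*16 + 15 (F) = 255
  255*16 + 3 = 4083
  4083*16 + 3 = 65331
Decimal = 65331

65331


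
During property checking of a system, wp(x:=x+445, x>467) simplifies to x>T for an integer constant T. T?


Formula: wp(x:=E, P) = P[E/x] (substitute E for x in postcondition)
Step 1: Postcondition: x>467
Step 2: Substitute x+445 for x: x+445>467
Step 3: Solve for x: x > 467-445 = 22

22


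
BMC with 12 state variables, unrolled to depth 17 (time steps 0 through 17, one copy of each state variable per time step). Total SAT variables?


BMC unrolls to depth k, creating one copy of each state var for steps 0..k.
Step count = 17 + 1 = 18 (steps 0 through 17)
Vars per step = 12
Total = 12 * 18 = 216

216


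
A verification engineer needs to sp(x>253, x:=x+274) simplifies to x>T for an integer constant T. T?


Formula: sp(P, x:=E) = exists old_x. (x = E[old_x/x]) AND P[old_x/x] (old_x is the value of x before the assignment; eliminate old_x by solving x = E[old_x/x] for old_x)
Step 1: Precondition P: x>253, i.e. old_x > 253
Step 2: Assignment gives x = old_x + 274, so old_x = x - 274
Step 3: Substitute into P: x - 274 > 253
Step 4: Simplify: x > 253+274 = 527

527


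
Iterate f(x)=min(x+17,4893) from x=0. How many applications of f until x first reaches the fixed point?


Step 1: x=0, cap=4893, increment=17
Step 2: x grows by 17 each step until capped at 4893; fixed point is x=4893
Step 3: iterations = ceil(4893/17) = 288

288


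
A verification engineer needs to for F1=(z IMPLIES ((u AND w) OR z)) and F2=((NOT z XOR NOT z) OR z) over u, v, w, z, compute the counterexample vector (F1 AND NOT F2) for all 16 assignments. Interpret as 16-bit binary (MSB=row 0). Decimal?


F1 = (z IMPLIES ((u AND w) OR z))
F2 = ((NOT z XOR NOT z) OR z)
Counterexample to F1=>F2 is where F1=1 and F2=0.
Evaluate each row (bits = u,v,w,z, MSB first):
  row 0 [0000]: F1=1 F2=0 -> F1&~F2 -> 1
  row 1 [0001]: F1=1 F2=1 -> F1&~F2 -> 0
  row 2 [0010]: F1=1 F2=0 -> F1&~F2 -> 1
  row 3 [0011]: F1=1 F2=1 -> F1&~F2 -> 0
  row 4 [0100]: F1=1 F2=0 -> F1&~F2 -> 1
  row 5 [0101]: F1=1 F2=1 -> F1&~F2 -> 0
  row 6 [0110]: F1=1 F2=0 -> F1&~F2 -> 1
  row 7 [0111]: F1=1 F2=1 -> F1&~F2 -> 0
  row 8 [1000]: F1=1 F2=0 -> F1&~F2 -> 1
  row 9 [1001]: F1=1 F2=1 -> F1&~F2 -> 0
  row 10 [1010]: F1=1 F2=0 -> F1&~F2 -> 1
  row 11 [1011]: F1=1 F2=1 -> F1&~F2 -> 0
  row 12 [1100]: F1=1 F2=0 -> F1&~F2 -> 1
  row 13 [1101]: F1=1 F2=1 -> F1&~F2 -> 0
  row 14 [1110]: F1=1 F2=0 -> F1&~F2 -> 1
  row 15 [1111]: F1=1 F2=1 -> F1&~F2 -> 0
Full result column, 4 rows per line (u,v fixed per line; w,z runs 00..11 left to right):
  rows 0-3 [u,v=00]: 1010  = hex A
  rows 4-7 [u,v=01]: 1010  = hex A
  rows 8-11 [u,v=10]: 1010  = hex A
  rows 12-15 [u,v=11]: 1010  = hex A
Counterexample vector (row 0 .. row 15) = 1010101010101010
Output column grouped in 4s = 1010 1010 1010 1010 = 0xAAAA
Convert to decimal digit by digit (value = value*16 + digit):
  A -> 10
  10*16 + 10 (A) = 170
  170*16 + 10 (A) = 2730
  2730*16 + 10 (A) = 43690
Decimal = 43690

43690


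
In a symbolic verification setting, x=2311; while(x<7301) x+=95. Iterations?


Step 1: x goes from 2311 toward 7301 by 95; the body runs while x<7301, so iterations = ceil((bound-start)/step)
Step 2: Distance=4990
Step 3: ceil(4990/95)=53

53


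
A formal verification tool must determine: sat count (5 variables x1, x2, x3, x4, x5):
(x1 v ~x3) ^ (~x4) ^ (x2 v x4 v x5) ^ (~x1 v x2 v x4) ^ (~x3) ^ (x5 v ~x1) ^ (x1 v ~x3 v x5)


CNF with 7 clauses over 5 vars (32 assignments).
An assignment satisfies CNF iff every clause has >=1 true literal.
Check each row (bits = x1,x2,x3,x4,x5; clause T/F shown):
  row 0 [00000]: clauses=TTFTTTT -> 0
  row 1 [00001]: clauses=TTTTTTT -> 1
  row 2 [00010]: clauses=TFTTTTT -> 0
  row 3 [00011]: clauses=TFTTTTT -> 0
  row 4 [00100]: clauses=FTFTFTF -> 0
  row 5 [00101]: clauses=FTTTFTT -> 0
  row 6 [00110]: clauses=FFTTFTF -> 0
  row 7 [00111]: clauses=FFTTFTT -> 0
  row 8 [01000]: clauses=TTTTTTT -> 1
  row 9 [01001]: clauses=TTTTTTT -> 1
  row 10 [01010]: clauses=TFTTTTT -> 0
  row 11 [01011]: clauses=TFTTTTT -> 0
  row 12 [01100]: clauses=FTTTFTF -> 0
  row 13 [01101]: clauses=FTTTFTT -> 0
  row 14 [01110]: clauses=FFTTFTF -> 0
  row 15 [01111]: clauses=FFTTFTT -> 0
  row 16 [10000]: clauses=TTFFTFT -> 0
  row 17 [10001]: clauses=TTTFTTT -> 0
  row 18 [10010]: clauses=TFTTTFT -> 0
  row 19 [10011]: clauses=TFTTTTT -> 0
  row 20 [10100]: clauses=TTFFFFT -> 0
  row 21 [10101]: clauses=TTTFFTT -> 0
  row 22 [10110]: clauses=TFTTFFT -> 0
  row 23 [10111]: clauses=TFTTFTT -> 0
  row 24 [11000]: clauses=TTTTTFT -> 0
  row 25 [11001]: clauses=TTTTTTT -> 1
  row 26 [11010]: clauses=TFTTTFT -> 0
  row 27 [11011]: clauses=TFTTTTT -> 0
  row 28 [11100]: clauses=TTTTFFT -> 0
  row 29 [11101]: clauses=TTTTFTT -> 0
  row 30 [11110]: clauses=TFTTFFT -> 0
  row 31 [11111]: clauses=TFTTFTT -> 0
Full result column, 8 rows per line (x1,x2 fixed per line; x3,x4,x5 runs 000..111 left to right):
  rows 0-7 [x1,x2=00]: 01000000  (ones: 1)
  rows 8-15 [x1,x2=01]: 11000000  (ones: 2)
  rows 16-23 [x1,x2=10]: 00000000  (ones: 0)
  rows 24-31 [x1,x2=11]: 01000000  (ones: 1)
Satisfying assignments = 1+2+0+1 = 4

4


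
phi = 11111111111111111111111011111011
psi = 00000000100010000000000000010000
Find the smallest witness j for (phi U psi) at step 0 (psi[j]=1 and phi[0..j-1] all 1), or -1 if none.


(phi U psi) at 0: need smallest j with psi[j]=1 and phi[i]=1 for all i in [0,j).
Scan from step 0:
  step 0: phi=1, psi=0 -> continue
  step 1: phi=1, psi=0 -> continue
  step 2: phi=1, psi=0 -> continue
  step 3: phi=1, psi=0 -> continue
  step 8: psi=1 and phi held for [0,8) -> witness found
Witness step = 8

8


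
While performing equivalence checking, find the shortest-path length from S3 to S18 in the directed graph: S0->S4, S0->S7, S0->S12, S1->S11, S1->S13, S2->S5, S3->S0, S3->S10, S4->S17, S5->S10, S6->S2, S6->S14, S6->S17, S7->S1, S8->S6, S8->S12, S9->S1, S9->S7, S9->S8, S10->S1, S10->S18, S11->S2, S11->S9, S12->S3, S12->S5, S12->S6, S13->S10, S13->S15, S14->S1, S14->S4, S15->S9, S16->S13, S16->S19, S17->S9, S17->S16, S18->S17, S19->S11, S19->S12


BFS layer-by-layer from S3:
  dist 0: {S3}
  dist 1: {S0, S10}
  dist 2: {S1, S4, S7, S12, S18}
  -> S18 reached at distance 2
Shortest path length = 2

2


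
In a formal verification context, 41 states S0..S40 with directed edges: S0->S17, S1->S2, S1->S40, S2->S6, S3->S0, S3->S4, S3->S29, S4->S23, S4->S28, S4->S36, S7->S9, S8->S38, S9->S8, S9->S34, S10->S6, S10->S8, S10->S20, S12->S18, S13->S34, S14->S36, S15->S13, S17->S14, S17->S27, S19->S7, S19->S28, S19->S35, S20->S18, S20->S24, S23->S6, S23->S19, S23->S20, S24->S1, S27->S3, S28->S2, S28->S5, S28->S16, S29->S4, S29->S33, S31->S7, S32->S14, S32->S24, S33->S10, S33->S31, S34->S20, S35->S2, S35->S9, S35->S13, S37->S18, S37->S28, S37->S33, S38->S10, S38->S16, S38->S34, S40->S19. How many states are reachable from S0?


BFS from S0:
  layer 0: {S0}
  layer 1: {S17}
  layer 2: {S14, S27}
  layer 3: {S3, S36}
  layer 4: {S4, S29}
  layer 5: {S23, S28, S33}
  layer 6: {S2, S5, S6, S10, S16, S19, S20, S31}
  layer 7: {S7, S8, S18, S24, S35}
  layer 8: {S1, S9, S13, S38}
  layer 9: {S34, S40}
Reachable set: {S0, S1, S2, S3, S4, S5, S6, S7, S8, S9, S10, S13, S14, S16, S17, S18, S19, S20, S23, S24, S27, S28, S29, S31, S33, S34, S35, S36, S38, S40}
Count = 30

30


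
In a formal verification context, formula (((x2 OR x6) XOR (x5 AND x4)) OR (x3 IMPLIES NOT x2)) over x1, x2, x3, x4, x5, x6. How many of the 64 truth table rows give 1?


Formula: (((x2 OR x6) XOR (x5 AND x4)) OR (x3 IMPLIES NOT x2)) over 6 vars (64 rows)
Evaluate each row (x1, x2, x3, x4, x5, x6 as bits, MSB first):
  row 0 [000000]: (((0 OR 0) XOR (0 AND 0)) OR (0 IMPLIES NOT 0)) -> 1
  row 1 [000001]: (((0 OR 1) XOR (0 AND 0)) OR (0 IMPLIES NOT 0)) -> 1
  row 2 [000010]: (((0 OR 0) XOR (1 AND 0)) OR (0 IMPLIES NOT 0)) -> 1
  row 3 [000011]: (((0 OR 1) XOR (1 AND 0)) OR (0 IMPLIES NOT 0)) -> 1
  row 4 [000100]: (((0 OR 0) XOR (0 AND 1)) OR (0 IMPLIES NOT 0)) -> 1
  (every remaining row is evaluated the same way; all 64 results are listed next)
Full result column, 8 rows per line (x1,x2,x3 fixed per line; x4,x5,x6 runs 000..111 left to right):
  rows 0-7 [x1,x2,x3=000]: 11111111  (ones: 8)
  rows 8-15 [x1,x2,x3=001]: 11111111  (ones: 8)
  rows 16-23 [x1,x2,x3=010]: 11111111  (ones: 8)
  rows 24-31 [x1,x2,x3=011]: 11111100  (ones: 6)
  rows 32-39 [x1,x2,x3=100]: 11111111  (ones: 8)
  rows 40-47 [x1,x2,x3=101]: 11111111  (ones: 8)
  rows 48-55 [x1,x2,x3=110]: 11111111  (ones: 8)
  rows 56-63 [x1,x2,x3=111]: 11111100  (ones: 6)
Count of 1-rows = 8+8+8+6+8+8+8+6 = 60

60


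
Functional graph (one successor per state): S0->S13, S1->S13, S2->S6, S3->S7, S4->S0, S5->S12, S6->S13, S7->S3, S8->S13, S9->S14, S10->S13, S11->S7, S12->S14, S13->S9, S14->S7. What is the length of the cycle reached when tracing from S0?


Trace from S0 until a state repeats:
  S0 -> S13 -> S9 -> S14 -> S7 -> S3 -> S7
S7 first seen at step 4, revisited at step 6.
Cycle length = 6 - 4 = 2

2


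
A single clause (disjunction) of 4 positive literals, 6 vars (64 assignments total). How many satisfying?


Step 1: Total=2^6=64
Step 2: Unsat when all 4 false: 2^2=4
Step 3: Sat=64-4=60

60


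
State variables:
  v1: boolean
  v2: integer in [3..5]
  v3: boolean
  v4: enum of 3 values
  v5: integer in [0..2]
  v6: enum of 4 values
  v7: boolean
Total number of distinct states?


State space = product of domain sizes of all variables.
Domain sizes:
  v1 (boolean): 2
  v2 (integer in [3..5]): 3
  v3 (boolean): 2
  v4 (enum of 3 values): 3
  v5 (integer in [0..2]): 3
  v6 (enum of 4 values): 4
  v7 (boolean): 2
Product = 2 * 3 * 2 * 3 * 3 * 4 * 2 = 864

864


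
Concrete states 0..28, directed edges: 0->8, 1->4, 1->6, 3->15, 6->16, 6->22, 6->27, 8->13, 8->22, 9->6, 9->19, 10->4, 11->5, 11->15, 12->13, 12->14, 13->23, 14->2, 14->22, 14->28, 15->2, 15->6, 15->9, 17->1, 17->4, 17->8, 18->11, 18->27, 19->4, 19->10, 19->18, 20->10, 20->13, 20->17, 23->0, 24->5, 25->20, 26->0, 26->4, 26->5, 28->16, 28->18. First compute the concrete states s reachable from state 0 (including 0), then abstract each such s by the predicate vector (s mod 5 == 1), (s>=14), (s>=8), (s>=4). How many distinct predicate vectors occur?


BFS from 0:
Concrete reachable: {0, 8, 13, 22, 23}
Abstract via predicates (s mod 5 == 1), (s>=14), (s>=8), (s>=4):
  (0,0,0,0) <- {0}
  (0,0,1,1) <- {8, 13}
  (0,1,1,1) <- {22, 23}
Distinct abstract states = 3

3


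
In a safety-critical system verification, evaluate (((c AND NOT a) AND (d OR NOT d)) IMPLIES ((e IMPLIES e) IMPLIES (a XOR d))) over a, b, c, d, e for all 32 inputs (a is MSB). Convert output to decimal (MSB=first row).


Formula: (((c AND NOT a) AND (d OR NOT d)) IMPLIES ((e IMPLIES e) IMPLIES (a XOR d))) over a, b, c, d, e (32 rows)
Evaluate each row (bits = a,b,c,d,e, MSB first):
  row 0 [00000]: (((0 AND NOT 0) AND (0 OR NOT 0)) IMPLIES ((0 IMPLIES 0) IMPLIES (0 XOR 0))) -> 1
  row 1 [00001]: (((0 AND NOT 0) AND (0 OR NOT 0)) IMPLIES ((1 IMPLIES 1) IMPLIES (0 XOR 0))) -> 1
  row 2 [00010]: (((0 AND NOT 0) AND (1 OR NOT 1)) IMPLIES ((0 IMPLIES 0) IMPLIES (0 XOR 1))) -> 1
  row 3 [00011]: (((0 AND NOT 0) AND (1 OR NOT 1)) IMPLIES ((1 IMPLIES 1) IMPLIES (0 XOR 1))) -> 1
  row 4 [00100]: (((1 AND NOT 0) AND (0 OR NOT 0)) IMPLIES ((0 IMPLIES 0) IMPLIES (0 XOR 0))) -> 0
  row 5 [00101]: (((1 AND NOT 0) AND (0 OR NOT 0)) IMPLIES ((1 IMPLIES 1) IMPLIES (0 XOR 0))) -> 0
  row 6 [00110]: (((1 AND NOT 0) AND (1 OR NOT 1)) IMPLIES ((0 IMPLIES 0) IMPLIES (0 XOR 1))) -> 1
  row 7 [00111]: (((1 AND NOT 0) AND (1 OR NOT 1)) IMPLIES ((1 IMPLIES 1) IMPLIES (0 XOR 1))) -> 1
  row 8 [01000]: (((0 AND NOT 0) AND (0 OR NOT 0)) IMPLIES ((0 IMPLIES 0) IMPLIES (0 XOR 0))) -> 1
  row 9 [01001]: (((0 AND NOT 0) AND (0 OR NOT 0)) IMPLIES ((1 IMPLIES 1) IMPLIES (0 XOR 0))) -> 1
  row 10 [01010]: (((0 AND NOT 0) AND (1 OR NOT 1)) IMPLIES ((0 IMPLIES 0) IMPLIES (0 XOR 1))) -> 1
  row 11 [01011]: (((0 AND NOT 0) AND (1 OR NOT 1)) IMPLIES ((1 IMPLIES 1) IMPLIES (0 XOR 1))) -> 1
  row 12 [01100]: (((1 AND NOT 0) AND (0 OR NOT 0)) IMPLIES ((0 IMPLIES 0) IMPLIES (0 XOR 0))) -> 0
  row 13 [01101]: (((1 AND NOT 0) AND (0 OR NOT 0)) IMPLIES ((1 IMPLIES 1) IMPLIES (0 XOR 0))) -> 0
  row 14 [01110]: (((1 AND NOT 0) AND (1 OR NOT 1)) IMPLIES ((0 IMPLIES 0) IMPLIES (0 XOR 1))) -> 1
  row 15 [01111]: (((1 AND NOT 0) AND (1 OR NOT 1)) IMPLIES ((1 IMPLIES 1) IMPLIES (0 XOR 1))) -> 1
  row 16 [10000]: (((0 AND NOT 1) AND (0 OR NOT 0)) IMPLIES ((0 IMPLIES 0) IMPLIES (1 XOR 0))) -> 1
  row 17 [10001]: (((0 AND NOT 1) AND (0 OR NOT 0)) IMPLIES ((1 IMPLIES 1) IMPLIES (1 XOR 0))) -> 1
  row 18 [10010]: (((0 AND NOT 1) AND (1 OR NOT 1)) IMPLIES ((0 IMPLIES 0) IMPLIES (1 XOR 1))) -> 1
  row 19 [10011]: (((0 AND NOT 1) AND (1 OR NOT 1)) IMPLIES ((1 IMPLIES 1) IMPLIES (1 XOR 1))) -> 1
  row 20 [10100]: (((1 AND NOT 1) AND (0 OR NOT 0)) IMPLIES ((0 IMPLIES 0) IMPLIES (1 XOR 0))) -> 1
  row 21 [10101]: (((1 AND NOT 1) AND (0 OR NOT 0)) IMPLIES ((1 IMPLIES 1) IMPLIES (1 XOR 0))) -> 1
  row 22 [10110]: (((1 AND NOT 1) AND (1 OR NOT 1)) IMPLIES ((0 IMPLIES 0) IMPLIES (1 XOR 1))) -> 1
  row 23 [10111]: (((1 AND NOT 1) AND (1 OR NOT 1)) IMPLIES ((1 IMPLIES 1) IMPLIES (1 XOR 1))) -> 1
  row 24 [11000]: (((0 AND NOT 1) AND (0 OR NOT 0)) IMPLIES ((0 IMPLIES 0) IMPLIES (1 XOR 0))) -> 1
  row 25 [11001]: (((0 AND NOT 1) AND (0 OR NOT 0)) IMPLIES ((1 IMPLIES 1) IMPLIES (1 XOR 0))) -> 1
  row 26 [11010]: (((0 AND NOT 1) AND (1 OR NOT 1)) IMPLIES ((0 IMPLIES 0) IMPLIES (1 XOR 1))) -> 1
  row 27 [11011]: (((0 AND NOT 1) AND (1 OR NOT 1)) IMPLIES ((1 IMPLIES 1) IMPLIES (1 XOR 1))) -> 1
  row 28 [11100]: (((1 AND NOT 1) AND (0 OR NOT 0)) IMPLIES ((0 IMPLIES 0) IMPLIES (1 XOR 0))) -> 1
  row 29 [11101]: (((1 AND NOT 1) AND (0 OR NOT 0)) IMPLIES ((1 IMPLIES 1) IMPLIES (1 XOR 0))) -> 1
  row 30 [11110]: (((1 AND NOT 1) AND (1 OR NOT 1)) IMPLIES ((0 IMPLIES 0) IMPLIES (1 XOR 1))) -> 1
  row 31 [11111]: (((1 AND NOT 1) AND (1 OR NOT 1)) IMPLIES ((1 IMPLIES 1) IMPLIES (1 XOR 1))) -> 1
Full result column, 4 rows per line (a,b,c fixed per line; d,e runs 00..11 left to right):
  rows 0-3 [a,b,c=000]: 1111  = hex F
  rows 4-7 [a,b,c=001]: 0011  = hex 3
  rows 8-11 [a,b,c=010]: 1111  = hex F
  rows 12-15 [a,b,c=011]: 0011  = hex 3
  rows 16-19 [a,b,c=100]: 1111  = hex F
  rows 20-23 [a,b,c=101]: 1111  = hex F
  rows 24-27 [a,b,c=110]: 1111  = hex F
  rows 28-31 [a,b,c=111]: 1111  = hex F
Output column (row 0 .. row 31) = 11110011111100111111111111111111
Output column grouped in 4s = 1111 0011 1111 0011 1111 1111 1111 1111 = 0xF3F3FFFF
Convert to decimal digit by digit (value = value*16 + digit):
  F -> 15
  15*16 + 3 = 243
  243*16 + 15 (F) = 3903
  3903*16 + 3 = 62451
  62451*16 + 15 (F) = 999231
  999231*16 + 15 (F) = 15987711
  15987711*16 + 15 (F) = 255803391
  255803391*16 + 15 (F) = 4092854271
Decimal = 4092854271

4092854271


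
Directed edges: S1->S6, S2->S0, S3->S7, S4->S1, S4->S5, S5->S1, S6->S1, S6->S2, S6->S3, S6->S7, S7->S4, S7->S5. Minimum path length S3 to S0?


BFS layer-by-layer from S3:
  dist 0: {S3}
  dist 1: {S7}
  dist 2: {S4, S5}
  dist 3: {S1}
  dist 4: {S6}
  dist 5: {S2}
  dist 6: {S0}
  -> S0 reached at distance 6
Shortest path length = 6

6


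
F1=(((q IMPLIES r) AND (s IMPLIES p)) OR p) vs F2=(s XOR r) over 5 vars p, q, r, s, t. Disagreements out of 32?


F1 = (((q IMPLIES r) AND (s IMPLIES p)) OR p)
F2 = (s XOR r)
Evaluate both on each of 32 rows (bits = p,q,r,s,t):
  row 0 [00000]: F1=1 F2=0 (differ) -> 1
  row 1 [00001]: F1=1 F2=0 (differ) -> 1
  row 2 [00010]: F1=0 F2=1 (differ) -> 1
  row 3 [00011]: F1=0 F2=1 (differ) -> 1
  row 4 [00100]: F1=1 F2=1 -> 0
  row 5 [00101]: F1=1 F2=1 -> 0
  row 6 [00110]: F1=0 F2=0 -> 0
  row 7 [00111]: F1=0 F2=0 -> 0
  row 8 [01000]: F1=0 F2=0 -> 0
  row 9 [01001]: F1=0 F2=0 -> 0
  row 10 [01010]: F1=0 F2=1 (differ) -> 1
  row 11 [01011]: F1=0 F2=1 (differ) -> 1
  row 12 [01100]: F1=1 F2=1 -> 0
  row 13 [01101]: F1=1 F2=1 -> 0
  row 14 [01110]: F1=0 F2=0 -> 0
  row 15 [01111]: F1=0 F2=0 -> 0
  row 16 [10000]: F1=1 F2=0 (differ) -> 1
  row 17 [10001]: F1=1 F2=0 (differ) -> 1
  row 18 [10010]: F1=1 F2=1 -> 0
  row 19 [10011]: F1=1 F2=1 -> 0
  row 20 [10100]: F1=1 F2=1 -> 0
  row 21 [10101]: F1=1 F2=1 -> 0
  row 22 [10110]: F1=1 F2=0 (differ) -> 1
  row 23 [10111]: F1=1 F2=0 (differ) -> 1
  row 24 [11000]: F1=1 F2=0 (differ) -> 1
  row 25 [11001]: F1=1 F2=0 (differ) -> 1
  row 26 [11010]: F1=1 F2=1 -> 0
  row 27 [11011]: F1=1 F2=1 -> 0
  row 28 [11100]: F1=1 F2=1 -> 0
  row 29 [11101]: F1=1 F2=1 -> 0
  row 30 [11110]: F1=1 F2=0 (differ) -> 1
  row 31 [11111]: F1=1 F2=0 (differ) -> 1
Full result column, 8 rows per line (p,q fixed per line; r,s,t runs 000..111 left to right):
  rows 0-7 [p,q=00]: 11110000  (ones: 4)
  rows 8-15 [p,q=01]: 00110000  (ones: 2)
  rows 16-23 [p,q=10]: 11000011  (ones: 4)
  rows 24-31 [p,q=11]: 11000011  (ones: 4)
Disagreements = 4+2+4+4 = 14

14


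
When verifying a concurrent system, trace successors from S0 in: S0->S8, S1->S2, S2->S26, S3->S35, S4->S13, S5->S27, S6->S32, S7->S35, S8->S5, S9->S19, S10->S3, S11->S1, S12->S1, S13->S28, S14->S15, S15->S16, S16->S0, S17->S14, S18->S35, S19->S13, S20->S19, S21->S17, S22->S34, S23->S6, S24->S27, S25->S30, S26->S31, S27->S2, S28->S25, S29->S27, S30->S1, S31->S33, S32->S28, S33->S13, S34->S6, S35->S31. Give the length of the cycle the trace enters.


Trace from S0 until a state repeats:
  S0 -> S8 -> S5 -> S27 -> S2 -> S26 -> S31 -> S33 -> S13 -> S28 -> S25 -> S30 -> S1 -> S2
S2 first seen at step 4, revisited at step 13.
Cycle length = 13 - 4 = 9

9


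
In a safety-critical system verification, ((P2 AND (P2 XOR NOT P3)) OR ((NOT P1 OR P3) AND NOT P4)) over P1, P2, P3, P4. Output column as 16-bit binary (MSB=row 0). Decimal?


Formula: ((P2 AND (P2 XOR NOT P3)) OR ((NOT P1 OR P3) AND NOT P4)) over P1, P2, P3, P4 (16 rows)
Evaluate each row (bits = P1,P2,P3,P4, MSB first):
  row 0 [0000]: ((0 AND (0 XOR NOT 0)) OR ((NOT 0 OR 0) AND NOT 0)) -> 1
  row 1 [0001]: ((0 AND (0 XOR NOT 0)) OR ((NOT 0 OR 0) AND NOT 1)) -> 0
  row 2 [0010]: ((0 AND (0 XOR NOT 1)) OR ((NOT 0 OR 1) AND NOT 0)) -> 1
  row 3 [0011]: ((0 AND (0 XOR NOT 1)) OR ((NOT 0 OR 1) AND NOT 1)) -> 0
  row 4 [0100]: ((1 AND (1 XOR NOT 0)) OR ((NOT 0 OR 0) AND NOT 0)) -> 1
  row 5 [0101]: ((1 AND (1 XOR NOT 0)) OR ((NOT 0 OR 0) AND NOT 1)) -> 0
  row 6 [0110]: ((1 AND (1 XOR NOT 1)) OR ((NOT 0 OR 1) AND NOT 0)) -> 1
  row 7 [0111]: ((1 AND (1 XOR NOT 1)) OR ((NOT 0 OR 1) AND NOT 1)) -> 1
  row 8 [1000]: ((0 AND (0 XOR NOT 0)) OR ((NOT 1 OR 0) AND NOT 0)) -> 0
  row 9 [1001]: ((0 AND (0 XOR NOT 0)) OR ((NOT 1 OR 0) AND NOT 1)) -> 0
  row 10 [1010]: ((0 AND (0 XOR NOT 1)) OR ((NOT 1 OR 1) AND NOT 0)) -> 1
  row 11 [1011]: ((0 AND (0 XOR NOT 1)) OR ((NOT 1 OR 1) AND NOT 1)) -> 0
  row 12 [1100]: ((1 AND (1 XOR NOT 0)) OR ((NOT 1 OR 0) AND NOT 0)) -> 0
  row 13 [1101]: ((1 AND (1 XOR NOT 0)) OR ((NOT 1 OR 0) AND NOT 1)) -> 0
  row 14 [1110]: ((1 AND (1 XOR NOT 1)) OR ((NOT 1 OR 1) AND NOT 0)) -> 1
  row 15 [1111]: ((1 AND (1 XOR NOT 1)) OR ((NOT 1 OR 1) AND NOT 1)) -> 1
Full result column, 4 rows per line (P1,P2 fixed per line; P3,P4 runs 00..11 left to right):
  rows 0-3 [P1,P2=00]: 1010  = hex A
  rows 4-7 [P1,P2=01]: 1011  = hex B
  rows 8-11 [P1,P2=10]: 0010  = hex 2
  rows 12-15 [P1,P2=11]: 0011  = hex 3
Output column (row 0 .. row 15) = 1010101100100011
Output column grouped in 4s = 1010 1011 0010 0011 = 0xAB23
Convert to decimal digit by digit (value = value*16 + digit):
  A -> 10
  10*16 + 11 (B) = 171
  171*16 + 2 = 2738
  2738*16 + 3 = 43811
Decimal = 43811

43811


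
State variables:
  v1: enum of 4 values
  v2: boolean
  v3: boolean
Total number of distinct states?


State space = product of domain sizes of all variables.
Domain sizes:
  v1 (enum of 4 values): 4
  v2 (boolean): 2
  v3 (boolean): 2
Product = 4 * 2 * 2 = 16

16


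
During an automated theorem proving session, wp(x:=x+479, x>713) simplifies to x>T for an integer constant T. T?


Formula: wp(x:=E, P) = P[E/x] (substitute E for x in postcondition)
Step 1: Postcondition: x>713
Step 2: Substitute x+479 for x: x+479>713
Step 3: Solve for x: x > 713-479 = 234

234


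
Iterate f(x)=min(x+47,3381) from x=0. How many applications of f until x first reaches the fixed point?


Step 1: x=0, cap=3381, increment=47
Step 2: x grows by 47 each step until capped at 3381; fixed point is x=3381
Step 3: iterations = ceil(3381/47) = 72

72


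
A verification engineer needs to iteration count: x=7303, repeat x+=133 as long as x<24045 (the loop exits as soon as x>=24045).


Step 1: x goes from 7303 toward 24045 by 133; the body runs while x<24045, so iterations = ceil((bound-start)/step)
Step 2: Distance=16742
Step 3: ceil(16742/133)=126

126


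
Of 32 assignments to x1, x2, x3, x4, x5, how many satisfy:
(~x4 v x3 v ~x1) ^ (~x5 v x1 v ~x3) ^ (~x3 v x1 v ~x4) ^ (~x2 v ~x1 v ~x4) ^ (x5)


CNF with 5 clauses over 5 vars (32 assignments).
An assignment satisfies CNF iff every clause has >=1 true literal.
Check each row (bits = x1,x2,x3,x4,x5; clause T/F shown):
  row 0 [00000]: clauses=TTTTF -> 0
  row 1 [00001]: clauses=TTTTT -> 1
  row 2 [00010]: clauses=TTTTF -> 0
  row 3 [00011]: clauses=TTTTT -> 1
  row 4 [00100]: clauses=TTTTF -> 0
  row 5 [00101]: clauses=TFTTT -> 0
  row 6 [00110]: clauses=TTFTF -> 0
  row 7 [00111]: clauses=TFFTT -> 0
  row 8 [01000]: clauses=TTTTF -> 0
  row 9 [01001]: clauses=TTTTT -> 1
  row 10 [01010]: clauses=TTTTF -> 0
  row 11 [01011]: clauses=TTTTT -> 1
  row 12 [01100]: clauses=TTTTF -> 0
  row 13 [01101]: clauses=TFTTT -> 0
  row 14 [01110]: clauses=TTFTF -> 0
  row 15 [01111]: clauses=TFFTT -> 0
  row 16 [10000]: clauses=TTTTF -> 0
  row 17 [10001]: clauses=TTTTT -> 1
  row 18 [10010]: clauses=FTTTF -> 0
  row 19 [10011]: clauses=FTTTT -> 0
  row 20 [10100]: clauses=TTTTF -> 0
  row 21 [10101]: clauses=TTTTT -> 1
  row 22 [10110]: clauses=TTTTF -> 0
  row 23 [10111]: clauses=TTTTT -> 1
  row 24 [11000]: clauses=TTTTF -> 0
  row 25 [11001]: clauses=TTTTT -> 1
  row 26 [11010]: clauses=FTTFF -> 0
  row 27 [11011]: clauses=FTTFT -> 0
  row 28 [11100]: clauses=TTTTF -> 0
  row 29 [11101]: clauses=TTTTT -> 1
  row 30 [11110]: clauses=TTTFF -> 0
  row 31 [11111]: clauses=TTTFT -> 0
Full result column, 8 rows per line (x1,x2 fixed per line; x3,x4,x5 runs 000..111 left to right):
  rows 0-7 [x1,x2=00]: 01010000  (ones: 2)
  rows 8-15 [x1,x2=01]: 01010000  (ones: 2)
  rows 16-23 [x1,x2=10]: 01000101  (ones: 3)
  rows 24-31 [x1,x2=11]: 01000100  (ones: 2)
Satisfying assignments = 2+2+3+2 = 9

9


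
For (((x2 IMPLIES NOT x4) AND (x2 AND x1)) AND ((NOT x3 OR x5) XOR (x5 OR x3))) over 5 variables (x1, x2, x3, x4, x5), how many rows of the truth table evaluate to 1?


Formula: (((x2 IMPLIES NOT x4) AND (x2 AND x1)) AND ((NOT x3 OR x5) XOR (x5 OR x3))) over 5 vars (32 rows)
Evaluate each row (x1, x2, x3, x4, x5 as bits, MSB first):
  row 0 [00000]: (((0 IMPLIES NOT 0) AND (0 AND 0)) AND ((NOT 0 OR 0) XOR (0 OR 0))) -> 0
  row 1 [00001]: (((0 IMPLIES NOT 0) AND (0 AND 0)) AND ((NOT 0 OR 1) XOR (1 OR 0))) -> 0
  row 2 [00010]: (((0 IMPLIES NOT 1) AND (0 AND 0)) AND ((NOT 0 OR 0) XOR (0 OR 0))) -> 0
  row 3 [00011]: (((0 IMPLIES NOT 1) AND (0 AND 0)) AND ((NOT 0 OR 1) XOR (1 OR 0))) -> 0
  row 4 [00100]: (((0 IMPLIES NOT 0) AND (0 AND 0)) AND ((NOT 1 OR 0) XOR (0 OR 1))) -> 0
  row 5 [00101]: (((0 IMPLIES NOT 0) AND (0 AND 0)) AND ((NOT 1 OR 1) XOR (1 OR 1))) -> 0
  row 6 [00110]: (((0 IMPLIES NOT 1) AND (0 AND 0)) AND ((NOT 1 OR 0) XOR (0 OR 1))) -> 0
  row 7 [00111]: (((0 IMPLIES NOT 1) AND (0 AND 0)) AND ((NOT 1 OR 1) XOR (1 OR 1))) -> 0
  row 8 [01000]: (((1 IMPLIES NOT 0) AND (1 AND 0)) AND ((NOT 0 OR 0) XOR (0 OR 0))) -> 0
  row 9 [01001]: (((1 IMPLIES NOT 0) AND (1 AND 0)) AND ((NOT 0 OR 1) XOR (1 OR 0))) -> 0
  row 10 [01010]: (((1 IMPLIES NOT 1) AND (1 AND 0)) AND ((NOT 0 OR 0) XOR (0 OR 0))) -> 0
  row 11 [01011]: (((1 IMPLIES NOT 1) AND (1 AND 0)) AND ((NOT 0 OR 1) XOR (1 OR 0))) -> 0
  row 12 [01100]: (((1 IMPLIES NOT 0) AND (1 AND 0)) AND ((NOT 1 OR 0) XOR (0 OR 1))) -> 0
  row 13 [01101]: (((1 IMPLIES NOT 0) AND (1 AND 0)) AND ((NOT 1 OR 1) XOR (1 OR 1))) -> 0
  row 14 [01110]: (((1 IMPLIES NOT 1) AND (1 AND 0)) AND ((NOT 1 OR 0) XOR (0 OR 1))) -> 0
  row 15 [01111]: (((1 IMPLIES NOT 1) AND (1 AND 0)) AND ((NOT 1 OR 1) XOR (1 OR 1))) -> 0
  row 16 [10000]: (((0 IMPLIES NOT 0) AND (0 AND 1)) AND ((NOT 0 OR 0) XOR (0 OR 0))) -> 0
  row 17 [10001]: (((0 IMPLIES NOT 0) AND (0 AND 1)) AND ((NOT 0 OR 1) XOR (1 OR 0))) -> 0
  row 18 [10010]: (((0 IMPLIES NOT 1) AND (0 AND 1)) AND ((NOT 0 OR 0) XOR (0 OR 0))) -> 0
  row 19 [10011]: (((0 IMPLIES NOT 1) AND (0 AND 1)) AND ((NOT 0 OR 1) XOR (1 OR 0))) -> 0
  row 20 [10100]: (((0 IMPLIES NOT 0) AND (0 AND 1)) AND ((NOT 1 OR 0) XOR (0 OR 1))) -> 0
  row 21 [10101]: (((0 IMPLIES NOT 0) AND (0 AND 1)) AND ((NOT 1 OR 1) XOR (1 OR 1))) -> 0
  row 22 [10110]: (((0 IMPLIES NOT 1) AND (0 AND 1)) AND ((NOT 1 OR 0) XOR (0 OR 1))) -> 0
  row 23 [10111]: (((0 IMPLIES NOT 1) AND (0 AND 1)) AND ((NOT 1 OR 1) XOR (1 OR 1))) -> 0
  row 24 [11000]: (((1 IMPLIES NOT 0) AND (1 AND 1)) AND ((NOT 0 OR 0) XOR (0 OR 0))) -> 1
  row 25 [11001]: (((1 IMPLIES NOT 0) AND (1 AND 1)) AND ((NOT 0 OR 1) XOR (1 OR 0))) -> 0
  row 26 [11010]: (((1 IMPLIES NOT 1) AND (1 AND 1)) AND ((NOT 0 OR 0) XOR (0 OR 0))) -> 0
  row 27 [11011]: (((1 IMPLIES NOT 1) AND (1 AND 1)) AND ((NOT 0 OR 1) XOR (1 OR 0))) -> 0
  row 28 [11100]: (((1 IMPLIES NOT 0) AND (1 AND 1)) AND ((NOT 1 OR 0) XOR (0 OR 1))) -> 1
  row 29 [11101]: (((1 IMPLIES NOT 0) AND (1 AND 1)) AND ((NOT 1 OR 1) XOR (1 OR 1))) -> 0
  row 30 [11110]: (((1 IMPLIES NOT 1) AND (1 AND 1)) AND ((NOT 1 OR 0) XOR (0 OR 1))) -> 0
  row 31 [11111]: (((1 IMPLIES NOT 1) AND (1 AND 1)) AND ((NOT 1 OR 1) XOR (1 OR 1))) -> 0
Full result column, 8 rows per line (x1,x2 fixed per line; x3,x4,x5 runs 000..111 left to right):
  rows 0-7 [x1,x2=00]: 00000000  (ones: 0)
  rows 8-15 [x1,x2=01]: 00000000  (ones: 0)
  rows 16-23 [x1,x2=10]: 00000000  (ones: 0)
  rows 24-31 [x1,x2=11]: 10001000  (ones: 2)
Count of 1-rows = 0+0+0+2 = 2

2


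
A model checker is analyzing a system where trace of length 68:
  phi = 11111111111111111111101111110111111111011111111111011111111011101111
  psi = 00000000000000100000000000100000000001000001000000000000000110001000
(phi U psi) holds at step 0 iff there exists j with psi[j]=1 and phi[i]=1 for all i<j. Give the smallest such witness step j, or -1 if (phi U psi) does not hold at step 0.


(phi U psi) at 0: need smallest j with psi[j]=1 and phi[i]=1 for all i in [0,j).
Scan from step 0:
  step 0: phi=1, psi=0 -> continue
  step 1: phi=1, psi=0 -> continue
  step 2: phi=1, psi=0 -> continue
  step 3: phi=1, psi=0 -> continue
  step 14: psi=1 and phi held for [0,14) -> witness found
Witness step = 14

14


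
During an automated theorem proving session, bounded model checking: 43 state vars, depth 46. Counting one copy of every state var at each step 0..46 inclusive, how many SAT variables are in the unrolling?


BMC unrolls to depth k, creating one copy of each state var for steps 0..k.
Step count = 46 + 1 = 47 (steps 0 through 46)
Vars per step = 43
Total = 43 * 47 = 2021

2021


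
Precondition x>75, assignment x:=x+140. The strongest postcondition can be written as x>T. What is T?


Formula: sp(P, x:=E) = exists old_x. (x = E[old_x/x]) AND P[old_x/x] (old_x is the value of x before the assignment; eliminate old_x by solving x = E[old_x/x] for old_x)
Step 1: Precondition P: x>75, i.e. old_x > 75
Step 2: Assignment gives x = old_x + 140, so old_x = x - 140
Step 3: Substitute into P: x - 140 > 75
Step 4: Simplify: x > 75+140 = 215

215


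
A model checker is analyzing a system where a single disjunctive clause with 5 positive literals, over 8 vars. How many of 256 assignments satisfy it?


Step 1: Total=2^8=256
Step 2: Unsat when all 5 false: 2^3=8
Step 3: Sat=256-8=248

248


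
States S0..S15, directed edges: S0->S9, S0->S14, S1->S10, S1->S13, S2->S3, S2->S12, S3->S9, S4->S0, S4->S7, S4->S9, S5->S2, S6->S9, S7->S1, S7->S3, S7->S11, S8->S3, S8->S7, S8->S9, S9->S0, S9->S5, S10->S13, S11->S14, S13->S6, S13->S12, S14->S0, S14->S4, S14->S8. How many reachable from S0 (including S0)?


BFS from S0:
  layer 0: {S0}
  layer 1: {S9, S14}
  layer 2: {S4, S5, S8}
  layer 3: {S2, S3, S7}
  layer 4: {S1, S11, S12}
  layer 5: {S10, S13}
  layer 6: {S6}
Reachable set: {S0, S1, S2, S3, S4, S5, S6, S7, S8, S9, S10, S11, S12, S13, S14}
Count = 15

15


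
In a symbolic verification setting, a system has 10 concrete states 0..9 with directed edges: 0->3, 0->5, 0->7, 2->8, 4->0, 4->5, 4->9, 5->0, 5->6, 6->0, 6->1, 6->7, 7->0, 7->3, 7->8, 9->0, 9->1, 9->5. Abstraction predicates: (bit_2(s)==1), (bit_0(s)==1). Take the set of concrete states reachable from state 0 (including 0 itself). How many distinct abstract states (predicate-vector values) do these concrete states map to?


BFS from 0:
Concrete reachable: {0, 1, 3, 5, 6, 7, 8}
Abstract via predicates (bit_2(s)==1), (bit_0(s)==1):
  (0,0) <- {0, 8}
  (0,1) <- {1, 3}
  (1,0) <- {6}
  (1,1) <- {5, 7}
Distinct abstract states = 4

4


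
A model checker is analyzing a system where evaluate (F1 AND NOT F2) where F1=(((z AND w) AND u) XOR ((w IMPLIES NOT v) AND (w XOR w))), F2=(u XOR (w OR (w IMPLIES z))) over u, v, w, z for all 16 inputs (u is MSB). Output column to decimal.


F1 = (((z AND w) AND u) XOR ((w IMPLIES NOT v) AND (w XOR w)))
F2 = (u XOR (w OR (w IMPLIES z)))
Counterexample to F1=>F2 is where F1=1 and F2=0.
Evaluate each row (bits = u,v,w,z, MSB first):
  row 0 [0000]: F1=0 F2=1 -> F1&~F2 -> 0
  row 1 [0001]: F1=0 F2=1 -> F1&~F2 -> 0
  row 2 [0010]: F1=0 F2=1 -> F1&~F2 -> 0
  row 3 [0011]: F1=0 F2=1 -> F1&~F2 -> 0
  row 4 [0100]: F1=0 F2=1 -> F1&~F2 -> 0
  row 5 [0101]: F1=0 F2=1 -> F1&~F2 -> 0
  row 6 [0110]: F1=0 F2=1 -> F1&~F2 -> 0
  row 7 [0111]: F1=0 F2=1 -> F1&~F2 -> 0
  row 8 [1000]: F1=0 F2=0 -> F1&~F2 -> 0
  row 9 [1001]: F1=0 F2=0 -> F1&~F2 -> 0
  row 10 [1010]: F1=0 F2=0 -> F1&~F2 -> 0
  row 11 [1011]: F1=1 F2=0 -> F1&~F2 -> 1
  row 12 [1100]: F1=0 F2=0 -> F1&~F2 -> 0
  row 13 [1101]: F1=0 F2=0 -> F1&~F2 -> 0
  row 14 [1110]: F1=0 F2=0 -> F1&~F2 -> 0
  row 15 [1111]: F1=1 F2=0 -> F1&~F2 -> 1
Full result column, 4 rows per line (u,v fixed per line; w,z runs 00..11 left to right):
  rows 0-3 [u,v=00]: 0000  = hex 0
  rows 4-7 [u,v=01]: 0000  = hex 0
  rows 8-11 [u,v=10]: 0001  = hex 1
  rows 12-15 [u,v=11]: 0001  = hex 1
Counterexample vector (row 0 .. row 15) = 0000000000010001
Output column grouped in 4s = 0000 0000 0001 0001 = 0x0011
Convert to decimal digit by digit (value = value*16 + digit):
  0 -> 0
  0*16 + 0 = 0
  0*16 + 1 = 1
  1*16 + 1 = 17
Decimal = 17

17
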